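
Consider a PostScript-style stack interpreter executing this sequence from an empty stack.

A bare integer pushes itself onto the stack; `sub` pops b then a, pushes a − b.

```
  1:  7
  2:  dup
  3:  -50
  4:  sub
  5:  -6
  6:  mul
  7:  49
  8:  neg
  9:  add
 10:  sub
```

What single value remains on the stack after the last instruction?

398

7    7
dup  7 7
-50  7 7 -50
sub  7 57
-6   7 57 -6
mul  7 -342
49   7 -342 49
neg  7 -342 -49
add  7 -391
sub  398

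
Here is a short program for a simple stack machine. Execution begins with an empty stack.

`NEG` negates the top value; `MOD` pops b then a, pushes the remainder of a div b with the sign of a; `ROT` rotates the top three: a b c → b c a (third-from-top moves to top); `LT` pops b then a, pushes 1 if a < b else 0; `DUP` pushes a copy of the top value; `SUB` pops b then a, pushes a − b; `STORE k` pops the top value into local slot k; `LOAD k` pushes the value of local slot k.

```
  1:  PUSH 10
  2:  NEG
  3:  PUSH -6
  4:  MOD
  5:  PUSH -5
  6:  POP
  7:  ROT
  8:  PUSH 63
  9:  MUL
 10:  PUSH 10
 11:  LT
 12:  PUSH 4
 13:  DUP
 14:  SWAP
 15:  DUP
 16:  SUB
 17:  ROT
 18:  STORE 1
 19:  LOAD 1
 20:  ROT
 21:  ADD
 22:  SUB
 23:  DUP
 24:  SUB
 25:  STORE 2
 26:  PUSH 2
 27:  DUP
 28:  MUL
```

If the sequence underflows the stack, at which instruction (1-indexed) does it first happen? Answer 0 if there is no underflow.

PUSH 10 → [10]
NEG     → [-10]
PUSH -6 → [-10, -6]
MOD     → [-4]
PUSH -5 → [-4, -5]
POP     → [-4]
ROT  — needs 3 operands, stack has 1 → underflow

7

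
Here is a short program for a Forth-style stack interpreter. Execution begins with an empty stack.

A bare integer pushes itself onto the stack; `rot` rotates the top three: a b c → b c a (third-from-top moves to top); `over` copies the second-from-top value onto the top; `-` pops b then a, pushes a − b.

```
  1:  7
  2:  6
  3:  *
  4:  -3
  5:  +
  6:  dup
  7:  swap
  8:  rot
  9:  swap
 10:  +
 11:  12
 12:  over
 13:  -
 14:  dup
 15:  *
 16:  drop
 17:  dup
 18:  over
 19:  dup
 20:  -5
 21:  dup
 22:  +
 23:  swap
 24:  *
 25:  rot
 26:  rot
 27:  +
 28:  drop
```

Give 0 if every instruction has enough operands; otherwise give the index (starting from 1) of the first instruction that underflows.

8

7    → [7]
6    → [7, 6]
*    → [42]
-3   → [42, -3]
+    → [39]
dup  → [39, 39]
swap → [39, 39]
rot  — needs 3 operands, stack has 2 → underflow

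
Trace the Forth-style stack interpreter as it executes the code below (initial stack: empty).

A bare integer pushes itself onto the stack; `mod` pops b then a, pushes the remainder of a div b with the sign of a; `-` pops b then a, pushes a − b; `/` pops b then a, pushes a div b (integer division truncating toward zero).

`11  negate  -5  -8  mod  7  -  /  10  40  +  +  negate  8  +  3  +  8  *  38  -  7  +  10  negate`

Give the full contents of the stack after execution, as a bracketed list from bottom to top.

11     -> [11]
negate -> [-11]
-5     -> [-11, -5]
-8     -> [-11, -5, -8]
mod    -> [-11, -5]
7      -> [-11, -5, 7]
-      -> [-11, -12]
/      -> [0]
10     -> [0, 10]
40     -> [0, 10, 40]
+      -> [0, 50]
+      -> [50]
negate -> [-50]
8      -> [-50, 8]
+      -> [-42]
3      -> [-42, 3]
+      -> [-39]
8      -> [-39, 8]
*      -> [-312]
38     -> [-312, 38]
-      -> [-350]
7      -> [-350, 7]
+      -> [-343]
10     -> [-343, 10]
negate -> [-343, -10]

[-343, -10]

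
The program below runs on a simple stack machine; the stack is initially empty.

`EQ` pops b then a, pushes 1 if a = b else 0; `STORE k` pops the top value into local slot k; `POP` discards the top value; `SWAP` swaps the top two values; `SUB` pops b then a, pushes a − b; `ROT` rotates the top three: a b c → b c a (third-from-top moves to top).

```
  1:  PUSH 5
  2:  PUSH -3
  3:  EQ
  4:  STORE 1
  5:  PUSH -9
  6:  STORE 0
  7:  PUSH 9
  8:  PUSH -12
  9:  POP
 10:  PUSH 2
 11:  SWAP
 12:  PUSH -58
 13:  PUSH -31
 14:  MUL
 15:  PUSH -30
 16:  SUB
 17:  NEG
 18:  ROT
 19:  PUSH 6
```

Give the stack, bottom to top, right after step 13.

PUSH 5   -> [5]
PUSH -3  -> [5, -3]
EQ       -> [0]
STORE 1  -> []
PUSH -9  -> [-9]
STORE 0  -> []
PUSH 9   -> [9]
PUSH -12 -> [9, -12]
POP      -> [9]
PUSH 2   -> [9, 2]
SWAP     -> [2, 9]
PUSH -58 -> [2, 9, -58]
PUSH -31 -> [2, 9, -58, -31]

[2, 9, -58, -31]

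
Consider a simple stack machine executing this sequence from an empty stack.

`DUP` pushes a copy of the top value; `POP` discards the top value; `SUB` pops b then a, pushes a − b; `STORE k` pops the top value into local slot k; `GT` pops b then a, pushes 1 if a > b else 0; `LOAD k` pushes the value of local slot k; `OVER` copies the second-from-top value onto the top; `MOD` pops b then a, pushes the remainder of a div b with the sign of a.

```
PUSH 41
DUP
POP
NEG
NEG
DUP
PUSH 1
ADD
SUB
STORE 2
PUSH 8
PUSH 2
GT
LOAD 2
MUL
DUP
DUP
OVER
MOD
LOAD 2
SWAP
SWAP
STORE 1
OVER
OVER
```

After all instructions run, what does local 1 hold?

PUSH 41  [41]
DUP      [41, 41]
POP      [41]
NEG      [-41]
NEG      [41]
DUP      [41, 41]
PUSH 1   [41, 41, 1]
ADD      [41, 42]
SUB      [-1]
STORE 2  []
PUSH 8   [8]
PUSH 2   [8, 2]
GT       [1]
LOAD 2   [1, -1]
MUL      [-1]
DUP      [-1, -1]
DUP      [-1, -1, -1]
OVER     [-1, -1, -1, -1]
MOD      [-1, -1, 0]
LOAD 2   [-1, -1, 0, -1]
SWAP     [-1, -1, -1, 0]
SWAP     [-1, -1, 0, -1]
STORE 1  [-1, -1, 0]
OVER     [-1, -1, 0, -1]
OVER     [-1, -1, 0, -1, 0]

-1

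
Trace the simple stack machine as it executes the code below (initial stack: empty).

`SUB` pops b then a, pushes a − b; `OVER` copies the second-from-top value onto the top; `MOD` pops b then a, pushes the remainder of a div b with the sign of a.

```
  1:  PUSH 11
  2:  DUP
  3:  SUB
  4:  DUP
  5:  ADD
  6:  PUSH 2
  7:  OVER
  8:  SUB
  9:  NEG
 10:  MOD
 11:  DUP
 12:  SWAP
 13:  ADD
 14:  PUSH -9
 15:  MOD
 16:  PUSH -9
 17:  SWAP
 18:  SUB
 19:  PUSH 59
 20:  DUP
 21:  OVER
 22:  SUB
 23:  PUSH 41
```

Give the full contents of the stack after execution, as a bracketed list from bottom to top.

PUSH 11 -> [11]
DUP     -> [11, 11]
SUB     -> [0]
DUP     -> [0, 0]
ADD     -> [0]
PUSH 2  -> [0, 2]
OVER    -> [0, 2, 0]
SUB     -> [0, 2]
NEG     -> [0, -2]
MOD     -> [0]
DUP     -> [0, 0]
SWAP    -> [0, 0]
ADD     -> [0]
PUSH -9 -> [0, -9]
MOD     -> [0]
PUSH -9 -> [0, -9]
SWAP    -> [-9, 0]
SUB     -> [-9]
PUSH 59 -> [-9, 59]
DUP     -> [-9, 59, 59]
OVER    -> [-9, 59, 59, 59]
SUB     -> [-9, 59, 0]
PUSH 41 -> [-9, 59, 0, 41]

[-9, 59, 0, 41]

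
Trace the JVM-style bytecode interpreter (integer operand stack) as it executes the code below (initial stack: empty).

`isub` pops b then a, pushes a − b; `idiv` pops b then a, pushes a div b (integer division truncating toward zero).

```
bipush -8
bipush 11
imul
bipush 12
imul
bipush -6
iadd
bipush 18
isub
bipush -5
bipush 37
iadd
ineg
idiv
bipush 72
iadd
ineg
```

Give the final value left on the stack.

bipush -8 : [-8]
bipush 11 : [-8, 11]
imul      : [-88]
bipush 12 : [-88, 12]
imul      : [-1056]
bipush -6 : [-1056, -6]
iadd      : [-1062]
bipush 18 : [-1062, 18]
isub      : [-1080]
bipush -5 : [-1080, -5]
bipush 37 : [-1080, -5, 37]
iadd      : [-1080, 32]
ineg      : [-1080, -32]
idiv      : [33]
bipush 72 : [33, 72]
iadd      : [105]
ineg      : [-105]

-105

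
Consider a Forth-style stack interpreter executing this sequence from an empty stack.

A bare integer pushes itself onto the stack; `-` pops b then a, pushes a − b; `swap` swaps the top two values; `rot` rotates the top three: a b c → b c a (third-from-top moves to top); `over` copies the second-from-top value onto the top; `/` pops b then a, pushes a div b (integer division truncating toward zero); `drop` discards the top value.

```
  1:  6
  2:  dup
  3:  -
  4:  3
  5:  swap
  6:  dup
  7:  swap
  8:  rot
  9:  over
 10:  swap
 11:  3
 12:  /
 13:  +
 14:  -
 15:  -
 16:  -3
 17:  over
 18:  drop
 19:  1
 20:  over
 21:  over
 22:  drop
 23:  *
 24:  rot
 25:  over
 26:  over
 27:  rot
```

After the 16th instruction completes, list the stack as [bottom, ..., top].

[1, -3]

6    -> [6]
dup  -> [6, 6]
-    -> [0]
3    -> [0, 3]
swap -> [3, 0]
dup  -> [3, 0, 0]
swap -> [3, 0, 0]
rot  -> [0, 0, 3]
over -> [0, 0, 3, 0]
swap -> [0, 0, 0, 3]
3    -> [0, 0, 0, 3, 3]
/    -> [0, 0, 0, 1]
+    -> [0, 0, 1]
-    -> [0, -1]
-    -> [1]
-3   -> [1, -3]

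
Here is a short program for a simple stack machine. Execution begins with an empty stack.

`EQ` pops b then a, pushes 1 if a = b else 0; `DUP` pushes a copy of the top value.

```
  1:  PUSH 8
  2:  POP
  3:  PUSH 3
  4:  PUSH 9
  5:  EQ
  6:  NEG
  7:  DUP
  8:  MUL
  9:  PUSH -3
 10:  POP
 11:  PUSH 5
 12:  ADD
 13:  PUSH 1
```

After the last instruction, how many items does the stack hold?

2

PUSH 8  : [8]
POP     : []
PUSH 3  : [3]
PUSH 9  : [3, 9]
EQ      : [0]
NEG     : [0]
DUP     : [0, 0]
MUL     : [0]
PUSH -3 : [0, -3]
POP     : [0]
PUSH 5  : [0, 5]
ADD     : [5]
PUSH 1  : [5, 1]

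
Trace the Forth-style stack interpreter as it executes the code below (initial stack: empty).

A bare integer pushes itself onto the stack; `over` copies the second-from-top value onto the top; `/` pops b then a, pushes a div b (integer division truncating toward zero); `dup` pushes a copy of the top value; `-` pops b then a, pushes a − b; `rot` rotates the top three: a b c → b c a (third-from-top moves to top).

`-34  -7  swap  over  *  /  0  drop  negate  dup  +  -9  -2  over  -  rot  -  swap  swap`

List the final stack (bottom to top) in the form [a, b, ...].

-34    : -34
-7     : -34 -7
swap   : -7 -34
over   : -7 -34 -7
*      : -7 238
/      : 0
0      : 0 0
drop   : 0
negate : 0
dup    : 0 0
+      : 0
-9     : 0 -9
-2     : 0 -9 -2
over   : 0 -9 -2 -9
-      : 0 -9 7
rot    : -9 7 0
-      : -9 7
swap   : 7 -9
swap   : -9 7

[-9, 7]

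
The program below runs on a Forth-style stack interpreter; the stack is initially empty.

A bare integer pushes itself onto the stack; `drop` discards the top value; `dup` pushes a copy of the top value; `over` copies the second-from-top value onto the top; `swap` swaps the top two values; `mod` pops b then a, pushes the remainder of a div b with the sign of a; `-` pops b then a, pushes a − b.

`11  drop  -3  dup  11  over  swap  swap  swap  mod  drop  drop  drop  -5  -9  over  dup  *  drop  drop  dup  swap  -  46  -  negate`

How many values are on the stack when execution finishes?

1

11     → 11
drop   → (empty)
-3     → -3
dup    → -3 -3
11     → -3 -3 11
over   → -3 -3 11 -3
swap   → -3 -3 -3 11
swap   → -3 -3 11 -3
swap   → -3 -3 -3 11
mod    → -3 -3 -3
drop   → -3 -3
drop   → -3
drop   → (empty)
-5     → -5
-9     → -5 -9
over   → -5 -9 -5
dup    → -5 -9 -5 -5
*      → -5 -9 25
drop   → -5 -9
drop   → -5
dup    → -5 -5
swap   → -5 -5
-      → 0
46     → 0 46
-      → -46
negate → 46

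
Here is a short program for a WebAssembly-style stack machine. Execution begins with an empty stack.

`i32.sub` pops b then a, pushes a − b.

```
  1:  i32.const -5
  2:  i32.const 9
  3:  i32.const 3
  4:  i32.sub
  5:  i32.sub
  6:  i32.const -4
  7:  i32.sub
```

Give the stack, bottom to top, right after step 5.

[-11]

i32.const -5 -> [-5]
i32.const 9  -> [-5, 9]
i32.const 3  -> [-5, 9, 3]
i32.sub      -> [-5, 6]
i32.sub      -> [-11]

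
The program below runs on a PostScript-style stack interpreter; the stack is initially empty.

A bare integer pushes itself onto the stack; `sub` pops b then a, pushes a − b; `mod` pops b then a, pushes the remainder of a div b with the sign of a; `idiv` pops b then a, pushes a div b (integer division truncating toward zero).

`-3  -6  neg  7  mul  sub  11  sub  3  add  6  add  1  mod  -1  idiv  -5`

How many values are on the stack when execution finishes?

-3   -> -3
-6   -> -3 -6
neg  -> -3 6
7    -> -3 6 7
mul  -> -3 42
sub  -> -45
11   -> -45 11
sub  -> -56
3    -> -56 3
add  -> -53
6    -> -53 6
add  -> -47
1    -> -47 1
mod  -> 0
-1   -> 0 -1
idiv -> 0
-5   -> 0 -5

2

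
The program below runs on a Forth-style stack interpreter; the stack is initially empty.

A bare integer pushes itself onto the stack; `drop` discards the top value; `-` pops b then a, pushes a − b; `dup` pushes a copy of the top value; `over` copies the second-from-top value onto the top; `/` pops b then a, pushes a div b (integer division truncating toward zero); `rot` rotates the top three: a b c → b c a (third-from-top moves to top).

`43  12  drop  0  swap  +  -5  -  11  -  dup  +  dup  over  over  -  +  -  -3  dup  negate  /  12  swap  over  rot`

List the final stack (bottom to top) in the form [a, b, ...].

[0, -1, 12, 12]

43     : 43
12     : 43 12
drop   : 43
0      : 43 0
swap   : 0 43
+      : 43
-5     : 43 -5
-      : 48
11     : 48 11
-      : 37
dup    : 37 37
+      : 74
dup    : 74 74
over   : 74 74 74
over   : 74 74 74 74
-      : 74 74 0
+      : 74 74
-      : 0
-3     : 0 -3
dup    : 0 -3 -3
negate : 0 -3 3
/      : 0 -1
12     : 0 -1 12
swap   : 0 12 -1
over   : 0 12 -1 12
rot    : 0 -1 12 12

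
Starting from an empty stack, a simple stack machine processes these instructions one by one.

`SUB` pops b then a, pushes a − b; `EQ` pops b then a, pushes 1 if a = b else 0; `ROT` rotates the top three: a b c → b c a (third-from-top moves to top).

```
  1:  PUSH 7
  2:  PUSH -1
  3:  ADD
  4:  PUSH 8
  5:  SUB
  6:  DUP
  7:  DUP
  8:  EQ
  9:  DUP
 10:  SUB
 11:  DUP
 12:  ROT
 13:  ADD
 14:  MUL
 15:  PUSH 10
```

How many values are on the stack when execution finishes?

2

PUSH 7  → 7
PUSH -1 → 7 -1
ADD     → 6
PUSH 8  → 6 8
SUB     → -2
DUP     → -2 -2
DUP     → -2 -2 -2
EQ      → -2 1
DUP     → -2 1 1
SUB     → -2 0
DUP     → -2 0 0
ROT     → 0 0 -2
ADD     → 0 -2
MUL     → 0
PUSH 10 → 0 10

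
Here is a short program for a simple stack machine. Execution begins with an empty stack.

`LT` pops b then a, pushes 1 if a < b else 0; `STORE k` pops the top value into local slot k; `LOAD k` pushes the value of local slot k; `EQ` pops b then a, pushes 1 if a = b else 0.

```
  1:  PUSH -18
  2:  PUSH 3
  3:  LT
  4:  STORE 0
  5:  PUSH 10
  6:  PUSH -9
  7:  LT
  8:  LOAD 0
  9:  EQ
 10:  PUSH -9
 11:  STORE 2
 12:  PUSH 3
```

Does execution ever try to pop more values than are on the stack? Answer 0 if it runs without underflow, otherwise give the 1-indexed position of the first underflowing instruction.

0

PUSH -18 → [-18]
PUSH 3   → [-18, 3]
LT       → [1]
STORE 0  → []
PUSH 10  → [10]
PUSH -9  → [10, -9]
LT       → [0]
LOAD 0   → [0, 1]
EQ       → [0]
PUSH -9  → [0, -9]
STORE 2  → [0]
PUSH 3   → [0, 3]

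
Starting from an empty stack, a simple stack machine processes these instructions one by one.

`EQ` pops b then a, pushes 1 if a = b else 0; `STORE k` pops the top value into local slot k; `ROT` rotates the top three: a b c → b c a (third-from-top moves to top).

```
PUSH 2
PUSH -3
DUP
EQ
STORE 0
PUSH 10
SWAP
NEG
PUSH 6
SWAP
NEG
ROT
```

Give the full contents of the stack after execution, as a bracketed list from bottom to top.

[6, 2, 10]

PUSH 2   2
PUSH -3  2 -3
DUP      2 -3 -3
EQ       2 1
STORE 0  2
PUSH 10  2 10
SWAP     10 2
NEG      10 -2
PUSH 6   10 -2 6
SWAP     10 6 -2
NEG      10 6 2
ROT      6 2 10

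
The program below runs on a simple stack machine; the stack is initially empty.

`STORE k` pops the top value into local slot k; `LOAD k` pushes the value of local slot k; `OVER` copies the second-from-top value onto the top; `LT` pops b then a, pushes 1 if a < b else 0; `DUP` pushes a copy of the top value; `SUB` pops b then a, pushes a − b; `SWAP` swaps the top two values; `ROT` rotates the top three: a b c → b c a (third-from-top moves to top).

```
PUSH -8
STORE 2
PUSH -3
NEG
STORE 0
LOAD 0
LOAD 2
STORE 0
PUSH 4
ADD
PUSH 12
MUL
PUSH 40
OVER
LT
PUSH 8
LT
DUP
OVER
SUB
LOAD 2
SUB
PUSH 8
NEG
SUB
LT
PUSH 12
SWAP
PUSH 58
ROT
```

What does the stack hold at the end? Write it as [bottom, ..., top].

PUSH -8 -> -8
STORE 2 -> (empty)
PUSH -3 -> -3
NEG     -> 3
STORE 0 -> (empty)
LOAD 0  -> 3
LOAD 2  -> 3 -8
STORE 0 -> 3
PUSH 4  -> 3 4
ADD     -> 7
PUSH 12 -> 7 12
MUL     -> 84
PUSH 40 -> 84 40
OVER    -> 84 40 84
LT      -> 84 1
PUSH 8  -> 84 1 8
LT      -> 84 1
DUP     -> 84 1 1
OVER    -> 84 1 1 1
SUB     -> 84 1 0
LOAD 2  -> 84 1 0 -8
SUB     -> 84 1 8
PUSH 8  -> 84 1 8 8
NEG     -> 84 1 8 -8
SUB     -> 84 1 16
LT      -> 84 1
PUSH 12 -> 84 1 12
SWAP    -> 84 12 1
PUSH 58 -> 84 12 1 58
ROT     -> 84 1 58 12

[84, 1, 58, 12]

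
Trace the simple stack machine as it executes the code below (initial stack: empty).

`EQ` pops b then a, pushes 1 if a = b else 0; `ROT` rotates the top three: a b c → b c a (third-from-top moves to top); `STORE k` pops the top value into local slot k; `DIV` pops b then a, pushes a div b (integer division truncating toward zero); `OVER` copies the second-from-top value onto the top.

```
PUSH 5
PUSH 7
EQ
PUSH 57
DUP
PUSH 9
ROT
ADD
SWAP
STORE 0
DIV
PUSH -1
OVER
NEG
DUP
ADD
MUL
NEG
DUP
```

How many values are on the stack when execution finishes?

PUSH 5  -> [5]
PUSH 7  -> [5, 7]
EQ      -> [0]
PUSH 57 -> [0, 57]
DUP     -> [0, 57, 57]
PUSH 9  -> [0, 57, 57, 9]
ROT     -> [0, 57, 9, 57]
ADD     -> [0, 57, 66]
SWAP    -> [0, 66, 57]
STORE 0 -> [0, 66]
DIV     -> [0]
PUSH -1 -> [0, -1]
OVER    -> [0, -1, 0]
NEG     -> [0, -1, 0]
DUP     -> [0, -1, 0, 0]
ADD     -> [0, -1, 0]
MUL     -> [0, 0]
NEG     -> [0, 0]
DUP     -> [0, 0, 0]

3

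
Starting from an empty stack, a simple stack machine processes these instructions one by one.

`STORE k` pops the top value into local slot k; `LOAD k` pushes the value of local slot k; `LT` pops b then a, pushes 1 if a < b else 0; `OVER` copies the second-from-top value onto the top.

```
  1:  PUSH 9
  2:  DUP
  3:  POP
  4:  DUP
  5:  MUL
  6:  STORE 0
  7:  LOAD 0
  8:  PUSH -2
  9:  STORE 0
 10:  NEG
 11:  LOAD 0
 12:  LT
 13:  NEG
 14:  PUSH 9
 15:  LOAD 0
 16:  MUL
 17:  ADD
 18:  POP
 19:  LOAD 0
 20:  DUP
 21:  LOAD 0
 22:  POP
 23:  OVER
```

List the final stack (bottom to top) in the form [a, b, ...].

[-2, -2, -2]

PUSH 9  -> 9
DUP     -> 9 9
POP     -> 9
DUP     -> 9 9
MUL     -> 81
STORE 0 -> (empty)
LOAD 0  -> 81
PUSH -2 -> 81 -2
STORE 0 -> 81
NEG     -> -81
LOAD 0  -> -81 -2
LT      -> 1
NEG     -> -1
PUSH 9  -> -1 9
LOAD 0  -> -1 9 -2
MUL     -> -1 -18
ADD     -> -19
POP     -> (empty)
LOAD 0  -> -2
DUP     -> -2 -2
LOAD 0  -> -2 -2 -2
POP     -> -2 -2
OVER    -> -2 -2 -2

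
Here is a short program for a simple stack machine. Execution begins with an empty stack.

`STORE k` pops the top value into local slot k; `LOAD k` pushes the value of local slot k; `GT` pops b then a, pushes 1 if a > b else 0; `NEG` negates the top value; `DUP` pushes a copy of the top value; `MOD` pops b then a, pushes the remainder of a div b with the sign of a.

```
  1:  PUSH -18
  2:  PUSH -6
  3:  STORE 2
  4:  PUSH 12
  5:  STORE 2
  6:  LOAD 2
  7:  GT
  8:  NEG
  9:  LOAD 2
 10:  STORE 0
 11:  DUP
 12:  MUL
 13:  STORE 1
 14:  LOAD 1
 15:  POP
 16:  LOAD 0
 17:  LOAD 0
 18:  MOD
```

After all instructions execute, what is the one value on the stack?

PUSH -18 -> -18
PUSH -6  -> -18 -6
STORE 2  -> -18
PUSH 12  -> -18 12
STORE 2  -> -18
LOAD 2   -> -18 12
GT       -> 0
NEG      -> 0
LOAD 2   -> 0 12
STORE 0  -> 0
DUP      -> 0 0
MUL      -> 0
STORE 1  -> (empty)
LOAD 1   -> 0
POP      -> (empty)
LOAD 0   -> 12
LOAD 0   -> 12 12
MOD      -> 0

0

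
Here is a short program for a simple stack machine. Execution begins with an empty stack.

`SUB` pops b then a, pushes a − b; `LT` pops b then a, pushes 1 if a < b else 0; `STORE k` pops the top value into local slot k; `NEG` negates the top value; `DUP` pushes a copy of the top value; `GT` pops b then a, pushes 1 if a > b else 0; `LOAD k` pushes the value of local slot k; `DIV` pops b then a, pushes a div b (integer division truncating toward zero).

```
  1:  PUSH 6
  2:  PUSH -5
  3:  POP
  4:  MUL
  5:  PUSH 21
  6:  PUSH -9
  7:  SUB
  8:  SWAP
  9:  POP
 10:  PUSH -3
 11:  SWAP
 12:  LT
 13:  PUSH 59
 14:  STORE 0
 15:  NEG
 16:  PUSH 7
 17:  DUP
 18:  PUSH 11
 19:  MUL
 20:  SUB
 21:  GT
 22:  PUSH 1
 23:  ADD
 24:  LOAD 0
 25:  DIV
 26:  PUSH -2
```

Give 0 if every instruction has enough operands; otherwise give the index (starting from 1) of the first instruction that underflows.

PUSH 6  → 6
PUSH -5 → 6 -5
POP     → 6
MUL  — needs 2 operands, stack has 1 → underflow

4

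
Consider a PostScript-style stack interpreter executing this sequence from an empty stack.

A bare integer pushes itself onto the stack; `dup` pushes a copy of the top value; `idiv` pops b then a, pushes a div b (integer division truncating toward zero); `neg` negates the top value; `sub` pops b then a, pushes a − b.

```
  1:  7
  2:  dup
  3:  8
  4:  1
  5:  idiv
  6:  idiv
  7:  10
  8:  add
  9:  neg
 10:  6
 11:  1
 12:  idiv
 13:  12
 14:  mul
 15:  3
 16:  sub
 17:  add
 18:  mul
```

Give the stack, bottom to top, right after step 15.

[7, -10, 72, 3]

7    → [7]
dup  → [7, 7]
8    → [7, 7, 8]
1    → [7, 7, 8, 1]
idiv → [7, 7, 8]
idiv → [7, 0]
10   → [7, 0, 10]
add  → [7, 10]
neg  → [7, -10]
6    → [7, -10, 6]
1    → [7, -10, 6, 1]
idiv → [7, -10, 6]
12   → [7, -10, 6, 12]
mul  → [7, -10, 72]
3    → [7, -10, 72, 3]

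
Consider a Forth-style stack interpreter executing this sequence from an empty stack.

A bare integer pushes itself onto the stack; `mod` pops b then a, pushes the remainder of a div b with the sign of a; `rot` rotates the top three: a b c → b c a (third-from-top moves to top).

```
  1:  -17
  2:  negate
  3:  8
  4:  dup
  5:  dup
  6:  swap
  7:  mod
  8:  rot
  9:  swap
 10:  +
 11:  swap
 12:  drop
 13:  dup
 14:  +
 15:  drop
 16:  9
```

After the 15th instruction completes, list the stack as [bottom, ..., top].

[]

-17    -> [-17]
negate -> [17]
8      -> [17, 8]
dup    -> [17, 8, 8]
dup    -> [17, 8, 8, 8]
swap   -> [17, 8, 8, 8]
mod    -> [17, 8, 0]
rot    -> [8, 0, 17]
swap   -> [8, 17, 0]
+      -> [8, 17]
swap   -> [17, 8]
drop   -> [17]
dup    -> [17, 17]
+      -> [34]
drop   -> []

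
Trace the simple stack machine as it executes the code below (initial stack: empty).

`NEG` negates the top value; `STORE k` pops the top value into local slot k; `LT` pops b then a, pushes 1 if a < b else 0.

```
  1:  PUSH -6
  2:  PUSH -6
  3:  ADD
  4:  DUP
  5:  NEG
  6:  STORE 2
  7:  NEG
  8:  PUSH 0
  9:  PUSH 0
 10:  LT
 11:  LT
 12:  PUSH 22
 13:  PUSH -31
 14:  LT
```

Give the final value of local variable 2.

12

PUSH -6   [-6]
PUSH -6   [-6, -6]
ADD       [-12]
DUP       [-12, -12]
NEG       [-12, 12]
STORE 2   [-12]
NEG       [12]
PUSH 0    [12, 0]
PUSH 0    [12, 0, 0]
LT        [12, 0]
LT        [0]
PUSH 22   [0, 22]
PUSH -31  [0, 22, -31]
LT        [0, 0]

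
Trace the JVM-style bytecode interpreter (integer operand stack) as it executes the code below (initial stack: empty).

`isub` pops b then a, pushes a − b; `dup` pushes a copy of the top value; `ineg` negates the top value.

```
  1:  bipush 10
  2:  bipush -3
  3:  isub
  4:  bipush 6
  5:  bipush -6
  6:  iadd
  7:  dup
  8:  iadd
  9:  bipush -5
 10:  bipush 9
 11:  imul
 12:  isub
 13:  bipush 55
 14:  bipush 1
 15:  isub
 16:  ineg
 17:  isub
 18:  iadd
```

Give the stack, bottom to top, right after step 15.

[13, 45, 54]

bipush 10 -> 10
bipush -3 -> 10 -3
isub      -> 13
bipush 6  -> 13 6
bipush -6 -> 13 6 -6
iadd      -> 13 0
dup       -> 13 0 0
iadd      -> 13 0
bipush -5 -> 13 0 -5
bipush 9  -> 13 0 -5 9
imul      -> 13 0 -45
isub      -> 13 45
bipush 55 -> 13 45 55
bipush 1  -> 13 45 55 1
isub      -> 13 45 54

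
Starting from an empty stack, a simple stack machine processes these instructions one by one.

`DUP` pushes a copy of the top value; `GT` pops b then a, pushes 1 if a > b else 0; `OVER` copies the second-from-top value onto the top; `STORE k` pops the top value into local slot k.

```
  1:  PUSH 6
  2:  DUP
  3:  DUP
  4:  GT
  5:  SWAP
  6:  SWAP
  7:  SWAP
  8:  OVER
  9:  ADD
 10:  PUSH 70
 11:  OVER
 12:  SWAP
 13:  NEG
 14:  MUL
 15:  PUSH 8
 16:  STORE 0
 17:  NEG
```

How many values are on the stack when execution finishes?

3

PUSH 6  → 6
DUP     → 6 6
DUP     → 6 6 6
GT      → 6 0
SWAP    → 0 6
SWAP    → 6 0
SWAP    → 0 6
OVER    → 0 6 0
ADD     → 0 6
PUSH 70 → 0 6 70
OVER    → 0 6 70 6
SWAP    → 0 6 6 70
NEG     → 0 6 6 -70
MUL     → 0 6 -420
PUSH 8  → 0 6 -420 8
STORE 0 → 0 6 -420
NEG     → 0 6 420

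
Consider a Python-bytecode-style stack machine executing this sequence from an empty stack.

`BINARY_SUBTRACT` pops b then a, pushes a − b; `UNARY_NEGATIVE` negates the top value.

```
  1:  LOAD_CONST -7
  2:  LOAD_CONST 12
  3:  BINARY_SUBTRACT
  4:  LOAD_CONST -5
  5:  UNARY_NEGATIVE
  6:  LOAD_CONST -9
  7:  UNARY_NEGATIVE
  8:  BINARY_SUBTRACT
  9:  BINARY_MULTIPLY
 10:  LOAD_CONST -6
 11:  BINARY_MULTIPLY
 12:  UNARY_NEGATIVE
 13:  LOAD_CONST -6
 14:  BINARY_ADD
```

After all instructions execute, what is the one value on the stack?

LOAD_CONST -7   : [-7]
LOAD_CONST 12   : [-7, 12]
BINARY_SUBTRACT : [-19]
LOAD_CONST -5   : [-19, -5]
UNARY_NEGATIVE  : [-19, 5]
LOAD_CONST -9   : [-19, 5, -9]
UNARY_NEGATIVE  : [-19, 5, 9]
BINARY_SUBTRACT : [-19, -4]
BINARY_MULTIPLY : [76]
LOAD_CONST -6   : [76, -6]
BINARY_MULTIPLY : [-456]
UNARY_NEGATIVE  : [456]
LOAD_CONST -6   : [456, -6]
BINARY_ADD      : [450]

450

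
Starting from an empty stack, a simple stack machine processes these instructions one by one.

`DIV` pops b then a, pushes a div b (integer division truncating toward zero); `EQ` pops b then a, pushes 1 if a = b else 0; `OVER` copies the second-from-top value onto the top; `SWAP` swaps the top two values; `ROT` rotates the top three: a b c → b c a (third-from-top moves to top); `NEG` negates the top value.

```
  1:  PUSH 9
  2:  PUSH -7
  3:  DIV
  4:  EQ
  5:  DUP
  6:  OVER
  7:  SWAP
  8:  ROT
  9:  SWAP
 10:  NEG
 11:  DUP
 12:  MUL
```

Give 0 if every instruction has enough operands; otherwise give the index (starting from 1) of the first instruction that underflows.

PUSH 9  -> [9]
PUSH -7 -> [9, -7]
DIV     -> [-1]
EQ  — needs 2 operands, stack has 1 → underflow

4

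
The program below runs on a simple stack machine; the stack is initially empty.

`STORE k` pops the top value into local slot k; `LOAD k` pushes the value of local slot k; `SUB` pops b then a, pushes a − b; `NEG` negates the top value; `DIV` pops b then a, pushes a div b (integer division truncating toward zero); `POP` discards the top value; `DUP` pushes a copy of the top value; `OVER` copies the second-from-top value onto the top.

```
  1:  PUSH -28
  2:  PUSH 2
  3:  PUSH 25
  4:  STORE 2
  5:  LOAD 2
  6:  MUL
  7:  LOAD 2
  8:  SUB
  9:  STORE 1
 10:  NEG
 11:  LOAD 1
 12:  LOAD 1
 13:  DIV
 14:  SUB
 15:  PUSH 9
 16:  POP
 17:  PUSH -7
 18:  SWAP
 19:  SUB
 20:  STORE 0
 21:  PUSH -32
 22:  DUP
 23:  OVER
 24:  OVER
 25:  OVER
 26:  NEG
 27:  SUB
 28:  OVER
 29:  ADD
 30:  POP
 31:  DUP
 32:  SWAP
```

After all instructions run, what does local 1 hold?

PUSH -28 : -28
PUSH 2   : -28 2
PUSH 25  : -28 2 25
STORE 2  : -28 2
LOAD 2   : -28 2 25
MUL      : -28 50
LOAD 2   : -28 50 25
SUB      : -28 25
STORE 1  : -28
NEG      : 28
LOAD 1   : 28 25
LOAD 1   : 28 25 25
DIV      : 28 1
SUB      : 27
PUSH 9   : 27 9
POP      : 27
PUSH -7  : 27 -7
SWAP     : -7 27
SUB      : -34
STORE 0  : (empty)
PUSH -32 : -32
DUP      : -32 -32
OVER     : -32 -32 -32
OVER     : -32 -32 -32 -32
OVER     : -32 -32 -32 -32 -32
NEG      : -32 -32 -32 -32 32
SUB      : -32 -32 -32 -64
OVER     : -32 -32 -32 -64 -32
ADD      : -32 -32 -32 -96
POP      : -32 -32 -32
DUP      : -32 -32 -32 -32
SWAP     : -32 -32 -32 -32

25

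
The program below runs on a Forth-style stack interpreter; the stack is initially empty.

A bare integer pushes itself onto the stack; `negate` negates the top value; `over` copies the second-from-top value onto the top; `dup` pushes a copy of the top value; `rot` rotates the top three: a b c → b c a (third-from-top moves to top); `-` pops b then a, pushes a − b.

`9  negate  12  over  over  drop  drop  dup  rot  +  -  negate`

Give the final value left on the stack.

-9

9       [9]
negate  [-9]
12      [-9, 12]
over    [-9, 12, -9]
over    [-9, 12, -9, 12]
drop    [-9, 12, -9]
drop    [-9, 12]
dup     [-9, 12, 12]
rot     [12, 12, -9]
+       [12, 3]
-       [9]
negate  [-9]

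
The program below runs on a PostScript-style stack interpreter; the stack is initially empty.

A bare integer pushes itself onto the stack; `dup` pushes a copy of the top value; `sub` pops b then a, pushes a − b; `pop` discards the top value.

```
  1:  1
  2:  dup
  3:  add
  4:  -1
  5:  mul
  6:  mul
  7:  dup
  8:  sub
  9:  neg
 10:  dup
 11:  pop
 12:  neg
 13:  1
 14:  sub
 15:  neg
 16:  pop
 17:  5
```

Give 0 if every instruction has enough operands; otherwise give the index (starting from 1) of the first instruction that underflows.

1    1
dup  1 1
add  2
-1   2 -1
mul  -2
mul  — needs 2 operands, stack has 1 → underflow

6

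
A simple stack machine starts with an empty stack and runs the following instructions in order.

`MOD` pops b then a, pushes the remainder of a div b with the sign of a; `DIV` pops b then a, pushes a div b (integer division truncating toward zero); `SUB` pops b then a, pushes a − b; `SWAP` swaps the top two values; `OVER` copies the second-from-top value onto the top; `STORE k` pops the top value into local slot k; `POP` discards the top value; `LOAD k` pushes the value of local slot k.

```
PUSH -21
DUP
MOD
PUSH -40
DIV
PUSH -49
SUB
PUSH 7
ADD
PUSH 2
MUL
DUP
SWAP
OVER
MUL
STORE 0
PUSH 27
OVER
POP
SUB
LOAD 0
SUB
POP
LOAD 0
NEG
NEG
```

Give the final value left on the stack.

12544

PUSH -21 -> -21
DUP      -> -21 -21
MOD      -> 0
PUSH -40 -> 0 -40
DIV      -> 0
PUSH -49 -> 0 -49
SUB      -> 49
PUSH 7   -> 49 7
ADD      -> 56
PUSH 2   -> 56 2
MUL      -> 112
DUP      -> 112 112
SWAP     -> 112 112
OVER     -> 112 112 112
MUL      -> 112 12544
STORE 0  -> 112
PUSH 27  -> 112 27
OVER     -> 112 27 112
POP      -> 112 27
SUB      -> 85
LOAD 0   -> 85 12544
SUB      -> -12459
POP      -> (empty)
LOAD 0   -> 12544
NEG      -> -12544
NEG      -> 12544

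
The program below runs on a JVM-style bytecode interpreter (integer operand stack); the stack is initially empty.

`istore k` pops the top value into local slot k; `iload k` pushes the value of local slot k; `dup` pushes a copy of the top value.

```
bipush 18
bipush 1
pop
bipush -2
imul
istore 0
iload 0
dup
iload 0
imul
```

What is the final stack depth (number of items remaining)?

bipush 18 : [18]
bipush 1  : [18, 1]
pop       : [18]
bipush -2 : [18, -2]
imul      : [-36]
istore 0  : []
iload 0   : [-36]
dup       : [-36, -36]
iload 0   : [-36, -36, -36]
imul      : [-36, 1296]

2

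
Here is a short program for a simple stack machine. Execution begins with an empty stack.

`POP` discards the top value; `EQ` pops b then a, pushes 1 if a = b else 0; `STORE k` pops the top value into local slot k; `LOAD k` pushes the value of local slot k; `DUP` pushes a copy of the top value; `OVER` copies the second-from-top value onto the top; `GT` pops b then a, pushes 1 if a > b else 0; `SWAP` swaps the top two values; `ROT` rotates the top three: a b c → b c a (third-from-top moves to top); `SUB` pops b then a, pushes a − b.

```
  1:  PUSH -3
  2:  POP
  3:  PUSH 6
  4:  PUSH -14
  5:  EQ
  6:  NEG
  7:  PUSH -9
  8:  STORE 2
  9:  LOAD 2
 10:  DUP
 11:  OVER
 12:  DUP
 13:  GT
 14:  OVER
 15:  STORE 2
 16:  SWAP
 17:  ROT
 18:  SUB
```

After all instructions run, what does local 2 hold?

-9

PUSH -3  → [-3]
POP      → []
PUSH 6   → [6]
PUSH -14 → [6, -14]
EQ       → [0]
NEG      → [0]
PUSH -9  → [0, -9]
STORE 2  → [0]
LOAD 2   → [0, -9]
DUP      → [0, -9, -9]
OVER     → [0, -9, -9, -9]
DUP      → [0, -9, -9, -9, -9]
GT       → [0, -9, -9, 0]
OVER     → [0, -9, -9, 0, -9]
STORE 2  → [0, -9, -9, 0]
SWAP     → [0, -9, 0, -9]
ROT      → [0, 0, -9, -9]
SUB      → [0, 0, 0]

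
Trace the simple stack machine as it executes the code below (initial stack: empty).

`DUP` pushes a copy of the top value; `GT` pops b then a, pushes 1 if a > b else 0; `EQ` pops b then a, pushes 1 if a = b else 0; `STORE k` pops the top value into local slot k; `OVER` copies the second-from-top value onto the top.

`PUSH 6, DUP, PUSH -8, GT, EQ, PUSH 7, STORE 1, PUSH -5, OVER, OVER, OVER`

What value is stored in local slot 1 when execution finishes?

PUSH 6  → [6]
DUP     → [6, 6]
PUSH -8 → [6, 6, -8]
GT      → [6, 1]
EQ      → [0]
PUSH 7  → [0, 7]
STORE 1 → [0]
PUSH -5 → [0, -5]
OVER    → [0, -5, 0]
OVER    → [0, -5, 0, -5]
OVER    → [0, -5, 0, -5, 0]

7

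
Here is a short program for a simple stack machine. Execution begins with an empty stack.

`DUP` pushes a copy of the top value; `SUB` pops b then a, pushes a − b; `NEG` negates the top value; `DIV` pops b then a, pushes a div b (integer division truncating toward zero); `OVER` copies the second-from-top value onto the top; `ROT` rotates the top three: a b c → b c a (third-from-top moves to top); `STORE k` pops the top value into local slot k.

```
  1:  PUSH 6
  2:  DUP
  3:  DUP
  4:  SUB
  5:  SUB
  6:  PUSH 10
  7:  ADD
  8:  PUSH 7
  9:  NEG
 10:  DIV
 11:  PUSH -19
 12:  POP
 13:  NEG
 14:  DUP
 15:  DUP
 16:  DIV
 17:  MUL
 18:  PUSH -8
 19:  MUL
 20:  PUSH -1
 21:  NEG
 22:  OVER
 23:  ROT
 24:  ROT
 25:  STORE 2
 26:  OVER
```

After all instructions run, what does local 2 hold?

PUSH 6   -> [6]
DUP      -> [6, 6]
DUP      -> [6, 6, 6]
SUB      -> [6, 0]
SUB      -> [6]
PUSH 10  -> [6, 10]
ADD      -> [16]
PUSH 7   -> [16, 7]
NEG      -> [16, -7]
DIV      -> [-2]
PUSH -19 -> [-2, -19]
POP      -> [-2]
NEG      -> [2]
DUP      -> [2, 2]
DUP      -> [2, 2, 2]
DIV      -> [2, 1]
MUL      -> [2]
PUSH -8  -> [2, -8]
MUL      -> [-16]
PUSH -1  -> [-16, -1]
NEG      -> [-16, 1]
OVER     -> [-16, 1, -16]
ROT      -> [1, -16, -16]
ROT      -> [-16, -16, 1]
STORE 2  -> [-16, -16]
OVER     -> [-16, -16, -16]

1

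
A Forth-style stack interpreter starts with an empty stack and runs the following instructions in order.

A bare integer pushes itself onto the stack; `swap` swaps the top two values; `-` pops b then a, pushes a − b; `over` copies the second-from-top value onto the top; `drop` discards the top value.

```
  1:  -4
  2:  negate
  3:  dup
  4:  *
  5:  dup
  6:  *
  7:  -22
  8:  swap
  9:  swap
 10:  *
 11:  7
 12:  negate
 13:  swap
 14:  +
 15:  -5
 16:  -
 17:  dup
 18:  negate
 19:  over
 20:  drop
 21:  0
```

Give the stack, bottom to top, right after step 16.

-4      [-4]
negate  [4]
dup     [4, 4]
*       [16]
dup     [16, 16]
*       [256]
-22     [256, -22]
swap    [-22, 256]
swap    [256, -22]
*       [-5632]
7       [-5632, 7]
negate  [-5632, -7]
swap    [-7, -5632]
+       [-5639]
-5      [-5639, -5]
-       [-5634]

[-5634]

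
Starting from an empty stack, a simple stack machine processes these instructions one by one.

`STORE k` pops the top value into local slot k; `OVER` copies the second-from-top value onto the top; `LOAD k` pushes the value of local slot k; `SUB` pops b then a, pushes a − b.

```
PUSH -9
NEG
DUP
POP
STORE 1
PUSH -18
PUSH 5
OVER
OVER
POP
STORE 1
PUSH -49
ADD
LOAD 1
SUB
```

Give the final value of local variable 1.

-18

PUSH -9  → [-9]
NEG      → [9]
DUP      → [9, 9]
POP      → [9]
STORE 1  → []
PUSH -18 → [-18]
PUSH 5   → [-18, 5]
OVER     → [-18, 5, -18]
OVER     → [-18, 5, -18, 5]
POP      → [-18, 5, -18]
STORE 1  → [-18, 5]
PUSH -49 → [-18, 5, -49]
ADD      → [-18, -44]
LOAD 1   → [-18, -44, -18]
SUB      → [-18, -26]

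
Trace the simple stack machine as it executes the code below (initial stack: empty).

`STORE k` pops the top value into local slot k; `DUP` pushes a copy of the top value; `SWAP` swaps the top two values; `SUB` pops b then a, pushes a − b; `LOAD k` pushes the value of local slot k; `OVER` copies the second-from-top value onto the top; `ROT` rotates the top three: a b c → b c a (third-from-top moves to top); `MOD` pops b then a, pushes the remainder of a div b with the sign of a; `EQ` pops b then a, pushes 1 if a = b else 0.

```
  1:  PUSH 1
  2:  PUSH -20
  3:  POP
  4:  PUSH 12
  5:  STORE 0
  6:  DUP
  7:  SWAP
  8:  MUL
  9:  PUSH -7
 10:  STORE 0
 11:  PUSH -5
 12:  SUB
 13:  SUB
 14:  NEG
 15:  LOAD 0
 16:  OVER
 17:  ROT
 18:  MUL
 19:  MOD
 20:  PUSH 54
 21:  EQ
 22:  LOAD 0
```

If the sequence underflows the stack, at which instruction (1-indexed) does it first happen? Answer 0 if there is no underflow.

PUSH 1   → [1]
PUSH -20 → [1, -20]
POP      → [1]
PUSH 12  → [1, 12]
STORE 0  → [1]
DUP      → [1, 1]
SWAP     → [1, 1]
MUL      → [1]
PUSH -7  → [1, -7]
STORE 0  → [1]
PUSH -5  → [1, -5]
SUB      → [6]
SUB  — needs 2 operands, stack has 1 → underflow

13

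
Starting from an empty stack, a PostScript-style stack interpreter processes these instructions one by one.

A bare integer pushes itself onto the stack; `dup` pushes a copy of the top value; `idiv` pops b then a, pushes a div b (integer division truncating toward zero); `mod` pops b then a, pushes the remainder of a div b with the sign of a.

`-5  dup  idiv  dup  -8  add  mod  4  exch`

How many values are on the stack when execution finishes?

2

-5   : -5
dup  : -5 -5
idiv : 1
dup  : 1 1
-8   : 1 1 -8
add  : 1 -7
mod  : 1
4    : 1 4
exch : 4 1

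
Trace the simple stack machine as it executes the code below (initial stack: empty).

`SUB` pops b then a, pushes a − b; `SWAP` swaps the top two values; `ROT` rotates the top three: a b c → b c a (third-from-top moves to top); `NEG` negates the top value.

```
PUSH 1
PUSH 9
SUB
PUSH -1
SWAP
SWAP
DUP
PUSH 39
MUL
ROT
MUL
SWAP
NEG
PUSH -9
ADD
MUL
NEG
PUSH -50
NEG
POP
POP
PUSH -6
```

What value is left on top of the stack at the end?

-6

PUSH 1   : [1]
PUSH 9   : [1, 9]
SUB      : [-8]
PUSH -1  : [-8, -1]
SWAP     : [-1, -8]
SWAP     : [-8, -1]
DUP      : [-8, -1, -1]
PUSH 39  : [-8, -1, -1, 39]
MUL      : [-8, -1, -39]
ROT      : [-1, -39, -8]
MUL      : [-1, 312]
SWAP     : [312, -1]
NEG      : [312, 1]
PUSH -9  : [312, 1, -9]
ADD      : [312, -8]
MUL      : [-2496]
NEG      : [2496]
PUSH -50 : [2496, -50]
NEG      : [2496, 50]
POP      : [2496]
POP      : []
PUSH -6  : [-6]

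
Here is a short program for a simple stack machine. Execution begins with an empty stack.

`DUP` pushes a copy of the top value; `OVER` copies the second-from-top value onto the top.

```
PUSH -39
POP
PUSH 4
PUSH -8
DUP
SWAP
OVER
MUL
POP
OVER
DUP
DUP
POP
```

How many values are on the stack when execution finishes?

PUSH -39 : -39
POP      : (empty)
PUSH 4   : 4
PUSH -8  : 4 -8
DUP      : 4 -8 -8
SWAP     : 4 -8 -8
OVER     : 4 -8 -8 -8
MUL      : 4 -8 64
POP      : 4 -8
OVER     : 4 -8 4
DUP      : 4 -8 4 4
DUP      : 4 -8 4 4 4
POP      : 4 -8 4 4

4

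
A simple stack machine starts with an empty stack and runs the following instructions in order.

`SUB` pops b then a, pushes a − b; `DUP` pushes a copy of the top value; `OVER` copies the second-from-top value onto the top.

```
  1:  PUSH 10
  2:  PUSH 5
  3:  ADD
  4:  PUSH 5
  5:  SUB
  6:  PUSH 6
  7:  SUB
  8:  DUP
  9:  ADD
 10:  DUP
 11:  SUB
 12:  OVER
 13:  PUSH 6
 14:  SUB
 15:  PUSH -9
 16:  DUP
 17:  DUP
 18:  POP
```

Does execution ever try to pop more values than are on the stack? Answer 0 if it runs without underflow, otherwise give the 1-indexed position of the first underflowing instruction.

PUSH 10 → [10]
PUSH 5  → [10, 5]
ADD     → [15]
PUSH 5  → [15, 5]
SUB     → [10]
PUSH 6  → [10, 6]
SUB     → [4]
DUP     → [4, 4]
ADD     → [8]
DUP     → [8, 8]
SUB     → [0]
OVER  — needs 2 operands, stack has 1 → underflow

12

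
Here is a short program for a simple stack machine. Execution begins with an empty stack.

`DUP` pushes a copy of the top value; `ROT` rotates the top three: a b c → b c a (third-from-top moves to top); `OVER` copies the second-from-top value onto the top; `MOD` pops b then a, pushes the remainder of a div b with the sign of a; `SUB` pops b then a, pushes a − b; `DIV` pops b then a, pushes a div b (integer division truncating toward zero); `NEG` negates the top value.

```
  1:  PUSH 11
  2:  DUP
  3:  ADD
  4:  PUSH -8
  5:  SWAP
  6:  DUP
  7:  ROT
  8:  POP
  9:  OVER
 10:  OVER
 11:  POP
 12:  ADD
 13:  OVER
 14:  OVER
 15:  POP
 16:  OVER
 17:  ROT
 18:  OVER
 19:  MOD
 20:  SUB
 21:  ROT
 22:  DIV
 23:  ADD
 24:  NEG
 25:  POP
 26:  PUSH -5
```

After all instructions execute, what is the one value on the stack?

-5

PUSH 11 : [11]
DUP     : [11, 11]
ADD     : [22]
PUSH -8 : [22, -8]
SWAP    : [-8, 22]
DUP     : [-8, 22, 22]
ROT     : [22, 22, -8]
POP     : [22, 22]
OVER    : [22, 22, 22]
OVER    : [22, 22, 22, 22]
POP     : [22, 22, 22]
ADD     : [22, 44]
OVER    : [22, 44, 22]
OVER    : [22, 44, 22, 44]
POP     : [22, 44, 22]
OVER    : [22, 44, 22, 44]
ROT     : [22, 22, 44, 44]
OVER    : [22, 22, 44, 44, 44]
MOD     : [22, 22, 44, 0]
SUB     : [22, 22, 44]
ROT     : [22, 44, 22]
DIV     : [22, 2]
ADD     : [24]
NEG     : [-24]
POP     : []
PUSH -5 : [-5]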